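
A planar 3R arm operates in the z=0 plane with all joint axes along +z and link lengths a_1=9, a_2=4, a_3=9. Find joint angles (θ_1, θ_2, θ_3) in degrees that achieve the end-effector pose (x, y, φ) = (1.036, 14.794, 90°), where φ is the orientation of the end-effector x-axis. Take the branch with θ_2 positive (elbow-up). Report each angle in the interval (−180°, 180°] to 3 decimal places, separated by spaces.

wrist centre = target − a_3·(cos φ, sin φ) = (1.0360, 5.7940)
cos θ_2 = (34.6437−9²−4²)/(2·9·4) = -0.8661; θ_2 = 150.0039° (elbow-up)
β = atan2(5.7940,1.0360) = 79.8623°; ψ = atan2(1.9998,5.5358) = 19.8620°
θ_1 = β − ψ = 60.0003°
θ_3 = φ − θ_1 − θ_2 = -120.0042° (wrapped to (-180°,180°])

60.000 150.004 -120.004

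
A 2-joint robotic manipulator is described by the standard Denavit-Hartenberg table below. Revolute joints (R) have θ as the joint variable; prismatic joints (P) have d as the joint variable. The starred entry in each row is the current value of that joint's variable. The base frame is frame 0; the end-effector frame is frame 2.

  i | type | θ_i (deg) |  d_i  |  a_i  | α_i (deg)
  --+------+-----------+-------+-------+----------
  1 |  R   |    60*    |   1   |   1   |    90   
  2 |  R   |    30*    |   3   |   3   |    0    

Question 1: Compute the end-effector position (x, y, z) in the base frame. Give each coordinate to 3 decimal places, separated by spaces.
after link 1: o_1 = (0.5000, 0.8660, 1.0000)
after link 2: o_2 = (4.3971, 1.6160, 2.5000)

4.397 1.616 2.500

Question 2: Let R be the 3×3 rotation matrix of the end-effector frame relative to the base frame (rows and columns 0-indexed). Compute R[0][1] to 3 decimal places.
End-effector y-axis (col 1 of R) = (-0.2500,-0.4330,0.8660)
R[0][1] = -0.2500

-0.250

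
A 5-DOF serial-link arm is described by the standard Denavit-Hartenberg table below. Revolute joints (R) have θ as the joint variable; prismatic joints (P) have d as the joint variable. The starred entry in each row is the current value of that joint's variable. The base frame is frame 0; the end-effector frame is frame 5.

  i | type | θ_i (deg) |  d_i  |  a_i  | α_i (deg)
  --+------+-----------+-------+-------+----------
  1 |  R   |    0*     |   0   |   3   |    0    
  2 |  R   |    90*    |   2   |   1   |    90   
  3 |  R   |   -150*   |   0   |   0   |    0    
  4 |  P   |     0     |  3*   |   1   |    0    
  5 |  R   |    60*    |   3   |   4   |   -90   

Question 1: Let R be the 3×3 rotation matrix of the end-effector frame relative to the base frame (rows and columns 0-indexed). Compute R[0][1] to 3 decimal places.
End-effector y-axis (col 1 of R) = (-1.0000,0.0000,-0.0000)
R[0][1] = -1.0000

-1.000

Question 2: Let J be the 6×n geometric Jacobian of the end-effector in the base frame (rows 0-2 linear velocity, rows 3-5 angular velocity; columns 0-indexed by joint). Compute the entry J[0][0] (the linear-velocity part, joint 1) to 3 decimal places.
axis z_0 = ẑ; lever o_n−o_0 = (9.0000,0.1340,-2.5000)
cross product → J_v[:, 0] = (-0.1340,9.0000,0.0000)
J_ω[:, 0] = z_0
entry J[0][0] = -0.1340

-0.134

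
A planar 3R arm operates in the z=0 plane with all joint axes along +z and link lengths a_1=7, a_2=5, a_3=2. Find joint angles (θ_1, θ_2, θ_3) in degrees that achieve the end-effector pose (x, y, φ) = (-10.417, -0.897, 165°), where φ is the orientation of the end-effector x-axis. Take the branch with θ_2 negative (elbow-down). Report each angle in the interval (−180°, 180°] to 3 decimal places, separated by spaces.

wrist centre = target − a_3·(cos φ, sin φ) = (-8.4851, -1.4146)
cos θ_2 = (73.9989−7²−5²)/(2·7·5) = -0.0000; θ_2 = -90.0009° (elbow-down)
β = atan2(-1.4146,-8.4851) = -170.5347°; ψ = atan2(-5.0000,6.9999) = -35.5380°
θ_1 = β − ψ = -134.9968°
θ_3 = φ − θ_1 − θ_2 = 29.9976° (wrapped to (-180°,180°])

-134.997 -90.001 29.998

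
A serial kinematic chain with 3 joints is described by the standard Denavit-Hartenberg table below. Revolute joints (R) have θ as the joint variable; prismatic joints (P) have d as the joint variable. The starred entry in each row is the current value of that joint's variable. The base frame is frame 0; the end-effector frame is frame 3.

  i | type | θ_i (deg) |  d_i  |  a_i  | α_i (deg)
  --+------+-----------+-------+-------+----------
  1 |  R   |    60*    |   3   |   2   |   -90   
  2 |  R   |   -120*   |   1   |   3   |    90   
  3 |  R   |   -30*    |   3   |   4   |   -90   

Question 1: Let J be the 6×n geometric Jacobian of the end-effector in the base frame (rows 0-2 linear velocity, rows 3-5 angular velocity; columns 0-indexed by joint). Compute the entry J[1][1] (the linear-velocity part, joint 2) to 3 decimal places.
axis z_1 = (-0.8660,0.5000,0.0000); lever o_n−o_1 = (-2.0490,-5.5490,4.0981)
cross product → J_v[:, 1] = (2.0490,3.5490,5.8301)
J_ω[:, 1] = z_1
entry J[1][1] = 3.5490

3.549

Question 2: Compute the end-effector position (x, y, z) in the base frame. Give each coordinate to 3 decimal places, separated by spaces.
after link 1: o_1 = (1.0000, 1.7321, 3.0000)
after link 2: o_2 = (-0.6160, 0.9330, 5.5981)
after link 3: o_3 = (-1.0490, -3.8170, 7.0981)

-1.049 -3.817 7.098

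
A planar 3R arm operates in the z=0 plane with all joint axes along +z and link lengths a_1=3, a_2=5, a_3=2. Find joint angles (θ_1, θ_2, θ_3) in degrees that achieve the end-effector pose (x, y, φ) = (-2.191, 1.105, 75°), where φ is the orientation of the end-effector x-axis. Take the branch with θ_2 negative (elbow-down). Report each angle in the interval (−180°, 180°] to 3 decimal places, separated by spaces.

-45.016 -149.996 -89.989

wrist centre = target − a_3·(cos φ, sin φ) = (-2.7086, -0.8269)
cos θ_2 = (8.0204−3²−5²)/(2·3·5) = -0.8660; θ_2 = -149.9955° (elbow-down)
β = atan2(-0.8269,-2.7086) = -163.0244°; ψ = atan2(-2.5003,-1.3299) = -118.0086°
θ_1 = β − ψ = -45.0158°
θ_3 = φ − θ_1 − θ_2 = -89.9886° (wrapped to (-180°,180°])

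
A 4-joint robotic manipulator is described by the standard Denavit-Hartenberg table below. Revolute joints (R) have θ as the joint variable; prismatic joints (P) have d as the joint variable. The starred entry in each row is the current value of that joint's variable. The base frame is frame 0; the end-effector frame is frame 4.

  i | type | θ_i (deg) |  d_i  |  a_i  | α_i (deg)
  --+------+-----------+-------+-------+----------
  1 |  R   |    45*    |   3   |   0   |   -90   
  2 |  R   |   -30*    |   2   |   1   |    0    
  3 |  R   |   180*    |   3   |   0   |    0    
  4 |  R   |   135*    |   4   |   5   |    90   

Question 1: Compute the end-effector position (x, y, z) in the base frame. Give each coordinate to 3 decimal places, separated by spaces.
-4.837 7.891 8.330

after link 1: o_1 = (0.0000, 0.0000, 3.0000)
after link 2: o_2 = (-0.8018, 2.0266, 3.5000)
after link 3: o_3 = (-2.9232, 4.1479, 3.5000)
after link 4: o_4 = (-4.8365, 7.8914, 8.3296)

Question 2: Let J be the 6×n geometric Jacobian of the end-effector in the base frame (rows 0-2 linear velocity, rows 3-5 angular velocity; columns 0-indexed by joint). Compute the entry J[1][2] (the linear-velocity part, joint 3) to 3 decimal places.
3.415

axis z_2 = (-0.7071,0.7071,0.0000); lever o_n−o_2 = (-4.0347,5.8648,4.8296)
cross product → J_v[:, 2] = (3.4151,3.4151,-1.2941)
J_ω[:, 2] = z_2
entry J[1][2] = 3.4151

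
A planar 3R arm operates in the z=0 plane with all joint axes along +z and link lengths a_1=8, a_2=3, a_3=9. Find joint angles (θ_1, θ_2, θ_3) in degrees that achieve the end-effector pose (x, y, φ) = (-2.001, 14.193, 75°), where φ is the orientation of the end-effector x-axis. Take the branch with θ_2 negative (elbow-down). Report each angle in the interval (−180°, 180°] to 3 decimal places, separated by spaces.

wrist centre = target − a_3·(cos φ, sin φ) = (-4.3304, 5.4997)
cos θ_2 = (48.9985−8²−3²)/(2·8·3) = -0.5000; θ_2 = -120.0021° (elbow-down)
β = atan2(5.4997,-4.3304) = 128.2165°; ψ = atan2(-2.5980,6.4999) = -21.7867°
θ_1 = β − ψ = 150.0031°
θ_3 = φ − θ_1 − θ_2 = 44.9990° (wrapped to (-180°,180°])

150.003 -120.002 44.999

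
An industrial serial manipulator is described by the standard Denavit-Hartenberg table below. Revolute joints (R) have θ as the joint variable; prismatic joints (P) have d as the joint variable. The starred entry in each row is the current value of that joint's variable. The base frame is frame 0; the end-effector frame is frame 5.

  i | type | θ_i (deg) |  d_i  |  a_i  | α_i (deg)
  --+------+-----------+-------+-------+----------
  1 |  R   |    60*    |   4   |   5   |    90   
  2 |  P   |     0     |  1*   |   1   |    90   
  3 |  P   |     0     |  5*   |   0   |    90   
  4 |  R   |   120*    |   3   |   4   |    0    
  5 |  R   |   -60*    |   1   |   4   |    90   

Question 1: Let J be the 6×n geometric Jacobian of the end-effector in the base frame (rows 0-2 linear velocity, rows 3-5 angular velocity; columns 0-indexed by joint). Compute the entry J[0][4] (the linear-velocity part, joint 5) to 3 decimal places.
axis z_4 = (-0.8660,0.5000,-0.0000); lever o_n−o_4 = (0.1340,2.2321,-3.4641)
cross product → J_v[:, 4] = (-1.7321,-3.0000,-2.0000)
J_ω[:, 4] = z_4
entry J[0][4] = -1.7321

-1.732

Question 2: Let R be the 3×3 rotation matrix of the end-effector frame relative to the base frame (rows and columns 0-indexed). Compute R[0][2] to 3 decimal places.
0.433

End-effector z-axis (col 2 of R) = (0.4330,0.7500,0.5000)
R[0][2] = 0.4330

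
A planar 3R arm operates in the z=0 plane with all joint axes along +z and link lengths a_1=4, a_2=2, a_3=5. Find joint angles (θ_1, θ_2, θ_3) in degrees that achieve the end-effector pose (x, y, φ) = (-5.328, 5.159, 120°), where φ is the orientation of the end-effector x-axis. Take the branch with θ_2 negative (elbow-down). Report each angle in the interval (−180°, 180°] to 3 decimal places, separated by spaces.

-167.662 -135.008 62.671

wrist centre = target − a_3·(cos φ, sin φ) = (-2.8280, 0.8289)
cos θ_2 = (8.6846−4²−2²)/(2·4·2) = -0.7072; θ_2 = -135.0085° (elbow-down)
β = atan2(0.8289,-2.8280) = 163.6644°; ψ = atan2(-1.4140,2.5856) = -28.6734°
θ_1 = β − ψ = 192.3378°
θ_3 = φ − θ_1 − θ_2 = 62.6707° (wrapped to (-180°,180°])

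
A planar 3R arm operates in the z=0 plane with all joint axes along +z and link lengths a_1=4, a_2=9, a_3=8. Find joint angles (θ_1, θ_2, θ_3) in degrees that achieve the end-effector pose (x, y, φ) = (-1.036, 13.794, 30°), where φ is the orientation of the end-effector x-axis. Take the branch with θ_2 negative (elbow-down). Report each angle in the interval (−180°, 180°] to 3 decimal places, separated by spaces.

wrist centre = target − a_3·(cos φ, sin φ) = (-7.9642, 9.7940)
cos θ_2 = (159.3510−4²−9²)/(2·4·9) = 0.8660; θ_2 = -30.0046° (elbow-down)
β = atan2(9.7940,-7.9642) = 129.1170°; ψ = atan2(-4.5006,11.7939) = -20.8872°
θ_1 = β − ψ = 150.0042°
θ_3 = φ − θ_1 − θ_2 = -89.9997° (wrapped to (-180°,180°])

150.004 -30.005 -90.000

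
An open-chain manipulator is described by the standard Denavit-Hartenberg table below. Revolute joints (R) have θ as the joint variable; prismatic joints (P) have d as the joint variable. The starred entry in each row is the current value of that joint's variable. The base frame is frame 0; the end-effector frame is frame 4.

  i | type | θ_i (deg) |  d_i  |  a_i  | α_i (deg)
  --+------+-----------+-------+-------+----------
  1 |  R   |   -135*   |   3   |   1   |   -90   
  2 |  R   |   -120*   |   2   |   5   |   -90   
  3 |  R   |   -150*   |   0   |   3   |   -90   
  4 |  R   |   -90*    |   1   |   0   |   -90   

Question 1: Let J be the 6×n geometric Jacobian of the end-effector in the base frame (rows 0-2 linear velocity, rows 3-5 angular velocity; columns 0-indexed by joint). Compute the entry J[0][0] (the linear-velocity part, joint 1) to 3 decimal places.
axis z_0 = ẑ; lever o_n−o_0 = (3.4061,-2.7684,5.5131)
cross product → J_v[:, 0] = (2.7684,3.4061,-0.0000)
J_ω[:, 0] = z_0
entry J[0][0] = 2.7684

2.768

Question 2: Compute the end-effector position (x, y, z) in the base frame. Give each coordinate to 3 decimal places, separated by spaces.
after link 1: o_1 = (-0.7071, -0.7071, 3.0000)
after link 2: o_2 = (2.4749, -0.3536, 7.3301)
after link 3: o_3 = (2.6170, -2.3328, 5.0801)
after link 4: o_4 = (3.4061, -2.7684, 5.5131)

3.406 -2.768 5.513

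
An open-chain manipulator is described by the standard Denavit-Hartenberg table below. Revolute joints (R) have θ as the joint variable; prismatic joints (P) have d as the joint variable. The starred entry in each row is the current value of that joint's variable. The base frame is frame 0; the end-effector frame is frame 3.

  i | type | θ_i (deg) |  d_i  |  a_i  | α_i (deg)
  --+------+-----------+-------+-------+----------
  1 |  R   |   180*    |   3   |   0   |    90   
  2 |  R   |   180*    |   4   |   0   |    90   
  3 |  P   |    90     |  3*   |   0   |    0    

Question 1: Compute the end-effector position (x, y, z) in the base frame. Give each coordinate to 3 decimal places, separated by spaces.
after link 1: o_1 = (0.0000, 0.0000, 3.0000)
after link 2: o_2 = (0.0000, 4.0000, 3.0000)
after link 3: o_3 = (0.0000, 4.0000, 6.0000)

0.000 4.000 6.000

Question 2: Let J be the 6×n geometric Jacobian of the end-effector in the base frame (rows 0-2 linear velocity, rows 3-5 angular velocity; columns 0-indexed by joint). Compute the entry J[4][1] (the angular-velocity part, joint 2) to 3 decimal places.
1.000

axis z_1 = (0.0000,1.0000,0.0000); lever o_n−o_1 = (0.0000,4.0000,3.0000)
cross product → J_v[:, 1] = (3.0000,-0.0000,0.0000)
J_ω[:, 1] = z_1
entry J[4][1] = 1.0000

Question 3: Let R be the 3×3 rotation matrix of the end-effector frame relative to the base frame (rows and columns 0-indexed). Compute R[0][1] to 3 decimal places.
End-effector y-axis (col 1 of R) = (-1.0000,0.0000,-0.0000)
R[0][1] = -1.0000

-1.000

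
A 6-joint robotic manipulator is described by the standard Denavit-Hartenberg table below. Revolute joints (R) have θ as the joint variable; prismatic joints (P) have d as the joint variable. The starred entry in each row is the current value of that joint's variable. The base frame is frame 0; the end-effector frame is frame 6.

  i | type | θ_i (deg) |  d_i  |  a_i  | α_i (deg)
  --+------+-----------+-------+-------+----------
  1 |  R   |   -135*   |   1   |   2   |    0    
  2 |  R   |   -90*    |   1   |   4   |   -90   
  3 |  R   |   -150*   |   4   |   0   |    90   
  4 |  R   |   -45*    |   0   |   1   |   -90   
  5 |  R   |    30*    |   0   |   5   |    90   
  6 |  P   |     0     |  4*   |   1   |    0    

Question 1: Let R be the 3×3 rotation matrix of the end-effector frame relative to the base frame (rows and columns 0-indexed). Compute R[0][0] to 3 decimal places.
End-effector x-axis (col 0 of R) = (0.6312,0.2348,0.7392)
R[0][0] = 0.6312

0.631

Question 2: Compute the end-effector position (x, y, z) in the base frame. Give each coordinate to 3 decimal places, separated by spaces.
after link 1: o_1 = (-1.4142, -1.4142, 1.0000)
after link 2: o_2 = (-4.2426, 1.4142, 2.0000)
after link 3: o_3 = (-7.0711, -1.4142, 2.0000)
after link 4: o_4 = (-6.1381, -1.3472, 2.3536)
after link 5: o_5 = (-2.9819, -0.1733, 6.0495)
after link 6: o_6 = (0.7401, -1.0293, 4.4959)

0.740 -1.029 4.496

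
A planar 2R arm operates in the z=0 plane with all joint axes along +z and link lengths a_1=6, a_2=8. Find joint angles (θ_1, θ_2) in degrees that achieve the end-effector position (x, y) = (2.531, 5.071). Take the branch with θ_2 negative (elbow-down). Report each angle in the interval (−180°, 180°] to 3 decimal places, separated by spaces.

cos θ_2 = (32.1210−6²−8²)/(2·6·8) = -0.7071; θ_2 = -134.9973° (elbow-down)
β = atan2(5.0710,2.5310) = 63.4756°; ψ = atan2(-5.6571,0.3434) = -86.5261°
θ_1 = β − ψ = 150.0018°

150.002 -134.997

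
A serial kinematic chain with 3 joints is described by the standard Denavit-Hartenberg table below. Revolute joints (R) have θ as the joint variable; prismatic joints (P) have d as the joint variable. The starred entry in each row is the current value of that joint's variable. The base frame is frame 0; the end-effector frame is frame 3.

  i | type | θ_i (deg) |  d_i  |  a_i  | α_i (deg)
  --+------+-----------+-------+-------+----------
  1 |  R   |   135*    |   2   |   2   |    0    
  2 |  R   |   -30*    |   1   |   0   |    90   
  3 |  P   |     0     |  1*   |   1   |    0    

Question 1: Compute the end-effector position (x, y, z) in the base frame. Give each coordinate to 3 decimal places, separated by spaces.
after link 1: o_1 = (-1.4142, 1.4142, 2.0000)
after link 2: o_2 = (-1.4142, 1.4142, 3.0000)
after link 3: o_3 = (-0.7071, 2.6390, 3.0000)

-0.707 2.639 3.000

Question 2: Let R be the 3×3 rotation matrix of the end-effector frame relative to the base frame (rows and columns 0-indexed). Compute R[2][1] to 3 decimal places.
1.000

End-effector y-axis (col 1 of R) = (-0.0000,-0.0000,1.0000)
R[2][1] = 1.0000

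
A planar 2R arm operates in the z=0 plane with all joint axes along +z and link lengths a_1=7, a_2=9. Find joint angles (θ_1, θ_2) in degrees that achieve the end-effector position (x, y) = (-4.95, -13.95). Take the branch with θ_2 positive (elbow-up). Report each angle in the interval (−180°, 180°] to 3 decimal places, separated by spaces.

cos θ_2 = (219.1050−7²−9²)/(2·7·9) = 0.7072; θ_2 = 44.9939° (elbow-up)
β = atan2(-13.9500,-4.9500) = -109.5367°; ψ = atan2(6.3633,13.3646) = 25.4604°
θ_1 = β − ψ = -134.9971°

-134.997 44.994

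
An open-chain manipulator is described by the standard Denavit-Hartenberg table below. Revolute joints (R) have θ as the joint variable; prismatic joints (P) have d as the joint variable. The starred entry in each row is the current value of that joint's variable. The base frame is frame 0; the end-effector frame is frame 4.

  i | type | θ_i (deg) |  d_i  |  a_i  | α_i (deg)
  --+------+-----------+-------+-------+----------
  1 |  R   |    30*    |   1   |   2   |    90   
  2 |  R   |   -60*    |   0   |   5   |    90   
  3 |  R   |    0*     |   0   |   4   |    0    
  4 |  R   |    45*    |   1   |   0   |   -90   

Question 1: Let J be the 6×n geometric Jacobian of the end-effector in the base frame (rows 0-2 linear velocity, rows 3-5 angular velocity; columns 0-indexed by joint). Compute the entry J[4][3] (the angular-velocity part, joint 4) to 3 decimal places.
-0.433

axis z_3 = (-0.7500,-0.4330,-0.5000); lever o_n−o_3 = (-0.7500,-0.4330,-0.5000)
cross product → J_v[:, 3] = (0.0000,0.0000,-0.0000)
J_ω[:, 3] = z_3
entry J[4][3] = -0.4330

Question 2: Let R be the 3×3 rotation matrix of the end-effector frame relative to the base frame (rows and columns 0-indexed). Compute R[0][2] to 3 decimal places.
End-effector z-axis (col 2 of R) = (0.0474,-0.7891,0.6124)
R[0][2] = 0.0474

0.047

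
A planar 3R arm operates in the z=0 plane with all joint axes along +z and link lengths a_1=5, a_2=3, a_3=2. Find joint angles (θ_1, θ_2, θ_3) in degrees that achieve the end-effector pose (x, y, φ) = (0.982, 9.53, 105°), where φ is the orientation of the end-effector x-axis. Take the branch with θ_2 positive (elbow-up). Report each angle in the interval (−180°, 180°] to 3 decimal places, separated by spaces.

wrist centre = target − a_3·(cos φ, sin φ) = (1.4996, 7.5981)
cos θ_2 = (59.9808−5²−3²)/(2·5·3) = 0.8660; θ_2 = 30.0000° (elbow-up)
β = atan2(7.5981,1.4996) = 78.8351°; ψ = atan2(1.5000,7.5981) = 11.1676°
θ_1 = β − ψ = 67.6675°
θ_3 = φ − θ_1 − θ_2 = 7.3326° (wrapped to (-180°,180°])

67.667 30.000 7.333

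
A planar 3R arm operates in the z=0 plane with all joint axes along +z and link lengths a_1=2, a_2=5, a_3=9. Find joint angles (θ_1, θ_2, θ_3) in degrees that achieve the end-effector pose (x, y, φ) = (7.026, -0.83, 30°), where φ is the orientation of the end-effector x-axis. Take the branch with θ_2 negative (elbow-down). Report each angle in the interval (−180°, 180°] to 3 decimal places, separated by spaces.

wrist centre = target − a_3·(cos φ, sin φ) = (-0.7682, -5.3300)
cos θ_2 = (28.9991−2²−5²)/(2·2·5) = -0.0000; θ_2 = -90.0026° (elbow-down)
β = atan2(-5.3300,-0.7682) = -98.2017°; ψ = atan2(-5.0000,1.9998) = -68.2009°
θ_1 = β − ψ = -30.0009°
θ_3 = φ − θ_1 − θ_2 = 150.0035° (wrapped to (-180°,180°])

-30.001 -90.003 150.004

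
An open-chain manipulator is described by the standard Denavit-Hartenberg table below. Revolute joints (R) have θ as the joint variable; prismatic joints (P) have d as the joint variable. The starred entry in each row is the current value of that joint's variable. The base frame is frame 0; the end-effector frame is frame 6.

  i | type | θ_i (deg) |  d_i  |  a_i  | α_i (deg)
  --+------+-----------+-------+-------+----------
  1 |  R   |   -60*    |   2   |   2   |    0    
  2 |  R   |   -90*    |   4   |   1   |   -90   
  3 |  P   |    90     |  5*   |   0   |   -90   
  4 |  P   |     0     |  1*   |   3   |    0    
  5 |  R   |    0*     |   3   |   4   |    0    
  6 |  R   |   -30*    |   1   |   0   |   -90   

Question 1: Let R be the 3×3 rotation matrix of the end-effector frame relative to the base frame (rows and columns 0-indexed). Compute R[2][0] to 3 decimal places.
End-effector x-axis (col 0 of R) = (0.2500,-0.4330,-0.8660)
R[2][0] = -0.8660

-0.866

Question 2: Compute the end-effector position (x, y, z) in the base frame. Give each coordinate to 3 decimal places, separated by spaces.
6.964 -4.062 -1.000

after link 1: o_1 = (1.0000, -1.7321, 2.0000)
after link 2: o_2 = (0.1340, -2.2321, 6.0000)
after link 3: o_3 = (2.6340, -6.5622, 6.0000)
after link 4: o_4 = (3.5000, -6.0622, 3.0000)
after link 5: o_5 = (6.0981, -4.5622, -1.0000)
after link 6: o_6 = (6.9641, -4.0622, -1.0000)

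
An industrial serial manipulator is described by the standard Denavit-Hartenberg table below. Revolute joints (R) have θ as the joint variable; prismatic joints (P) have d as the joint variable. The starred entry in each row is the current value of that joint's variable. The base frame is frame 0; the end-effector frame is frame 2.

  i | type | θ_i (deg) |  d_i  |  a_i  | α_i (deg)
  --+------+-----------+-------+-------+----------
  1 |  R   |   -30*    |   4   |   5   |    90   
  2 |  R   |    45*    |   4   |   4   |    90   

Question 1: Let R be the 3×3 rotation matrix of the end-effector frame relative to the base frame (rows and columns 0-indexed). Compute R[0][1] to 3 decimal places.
End-effector y-axis (col 1 of R) = (-0.5000,-0.8660,0.0000)
R[0][1] = -0.5000

-0.500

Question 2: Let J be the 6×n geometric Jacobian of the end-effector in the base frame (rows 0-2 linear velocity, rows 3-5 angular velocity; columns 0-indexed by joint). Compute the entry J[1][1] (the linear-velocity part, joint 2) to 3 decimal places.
1.414

axis z_1 = (-0.5000,-0.8660,0.0000); lever o_n−o_1 = (0.4495,-4.8783,2.8284)
cross product → J_v[:, 1] = (-2.4495,1.4142,2.8284)
J_ω[:, 1] = z_1
entry J[1][1] = 1.4142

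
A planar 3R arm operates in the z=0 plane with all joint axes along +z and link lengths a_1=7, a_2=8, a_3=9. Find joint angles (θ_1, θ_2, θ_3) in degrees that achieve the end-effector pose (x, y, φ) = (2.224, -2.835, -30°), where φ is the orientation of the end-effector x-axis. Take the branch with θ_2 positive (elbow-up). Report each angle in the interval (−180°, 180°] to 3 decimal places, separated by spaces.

wrist centre = target − a_3·(cos φ, sin φ) = (-5.5702, 1.6650)
cos θ_2 = (33.7997−7²−8²)/(2·7·8) = -0.7071; θ_2 = 135.0032° (elbow-up)
β = atan2(1.6650,-5.5702) = 163.3580°; ψ = atan2(5.6565,1.3428) = 76.6455°
θ_1 = β − ψ = 86.7126°
θ_3 = φ − θ_1 − θ_2 = 108.2843° (wrapped to (-180°,180°])

86.713 135.003 108.284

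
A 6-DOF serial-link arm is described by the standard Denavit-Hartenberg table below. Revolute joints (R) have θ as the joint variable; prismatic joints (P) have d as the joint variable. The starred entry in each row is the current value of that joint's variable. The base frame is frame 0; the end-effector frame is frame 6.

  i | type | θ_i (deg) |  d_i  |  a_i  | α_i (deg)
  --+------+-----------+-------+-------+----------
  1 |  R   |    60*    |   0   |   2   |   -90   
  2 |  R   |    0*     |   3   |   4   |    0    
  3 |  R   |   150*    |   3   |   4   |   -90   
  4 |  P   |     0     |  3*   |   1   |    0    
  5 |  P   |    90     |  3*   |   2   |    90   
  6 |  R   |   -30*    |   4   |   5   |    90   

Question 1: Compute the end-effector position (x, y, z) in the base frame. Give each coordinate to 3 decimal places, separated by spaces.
after link 1: o_1 = (1.0000, 1.7321, 0.0000)
after link 2: o_2 = (0.4019, 6.6962, 0.0000)
after link 3: o_3 = (-3.9282, 5.1962, -2.0000)
after link 4: o_4 = (-5.1112, 3.1471, 0.0981)
after link 5: o_5 = (-4.1292, 0.8481, 2.6962)
after link 6: o_6 = (-1.4862, -3.2345, -1.4689)

-1.486 -3.234 -1.469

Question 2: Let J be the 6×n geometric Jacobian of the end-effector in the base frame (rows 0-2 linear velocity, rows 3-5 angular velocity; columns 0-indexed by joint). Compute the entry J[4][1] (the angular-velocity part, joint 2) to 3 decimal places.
0.500

axis z_1 = (-0.8660,0.5000,0.0000); lever o_n−o_1 = (-2.4862,-4.9665,-1.4689)
cross product → J_v[:, 1] = (-0.7345,-1.2721,5.5442)
J_ω[:, 1] = z_1
entry J[4][1] = 0.5000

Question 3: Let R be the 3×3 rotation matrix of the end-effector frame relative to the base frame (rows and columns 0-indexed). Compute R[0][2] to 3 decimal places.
End-effector z-axis (col 2 of R) = (-0.2165,0.6250,-0.7500)
R[0][2] = -0.2165

-0.217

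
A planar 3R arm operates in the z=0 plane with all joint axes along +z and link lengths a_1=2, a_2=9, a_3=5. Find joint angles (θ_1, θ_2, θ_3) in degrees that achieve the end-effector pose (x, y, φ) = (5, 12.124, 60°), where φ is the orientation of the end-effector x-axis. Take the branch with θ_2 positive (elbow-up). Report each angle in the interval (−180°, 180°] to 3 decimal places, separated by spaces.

-35.579 120.010 -24.431

wrist centre = target − a_3·(cos φ, sin φ) = (2.5000, 7.7939)
cos θ_2 = (66.9945−2²−9²)/(2·2·9) = -0.5002; θ_2 = 120.0102° (elbow-up)
β = atan2(7.7939,2.5000) = 72.2156°; ψ = atan2(7.7934,-2.5014) = 107.7946°
θ_1 = β − ψ = -35.5790°
θ_3 = φ − θ_1 − θ_2 = -24.4312° (wrapped to (-180°,180°])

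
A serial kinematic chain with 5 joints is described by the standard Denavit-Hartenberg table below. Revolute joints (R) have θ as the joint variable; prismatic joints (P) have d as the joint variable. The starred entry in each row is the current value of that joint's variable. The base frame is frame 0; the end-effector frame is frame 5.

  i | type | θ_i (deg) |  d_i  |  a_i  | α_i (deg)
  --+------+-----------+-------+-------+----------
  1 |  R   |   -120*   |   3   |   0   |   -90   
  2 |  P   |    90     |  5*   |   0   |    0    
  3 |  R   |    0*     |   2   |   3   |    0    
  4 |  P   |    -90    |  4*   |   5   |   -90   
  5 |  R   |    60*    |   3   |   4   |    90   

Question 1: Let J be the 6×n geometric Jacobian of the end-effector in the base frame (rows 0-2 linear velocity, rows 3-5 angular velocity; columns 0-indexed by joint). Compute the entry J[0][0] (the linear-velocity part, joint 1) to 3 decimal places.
9.830

axis z_0 = ẑ; lever o_n−o_0 = (3.0263,-9.8301,-3.0000)
cross product → J_v[:, 0] = (9.8301,3.0263,-0.0000)
J_ω[:, 0] = z_0
entry J[0][0] = 9.8301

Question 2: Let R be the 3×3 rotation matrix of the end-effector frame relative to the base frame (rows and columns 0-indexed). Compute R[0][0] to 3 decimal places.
-1.000

End-effector x-axis (col 0 of R) = (-1.0000,-0.0000,-0.0000)
R[0][0] = -1.0000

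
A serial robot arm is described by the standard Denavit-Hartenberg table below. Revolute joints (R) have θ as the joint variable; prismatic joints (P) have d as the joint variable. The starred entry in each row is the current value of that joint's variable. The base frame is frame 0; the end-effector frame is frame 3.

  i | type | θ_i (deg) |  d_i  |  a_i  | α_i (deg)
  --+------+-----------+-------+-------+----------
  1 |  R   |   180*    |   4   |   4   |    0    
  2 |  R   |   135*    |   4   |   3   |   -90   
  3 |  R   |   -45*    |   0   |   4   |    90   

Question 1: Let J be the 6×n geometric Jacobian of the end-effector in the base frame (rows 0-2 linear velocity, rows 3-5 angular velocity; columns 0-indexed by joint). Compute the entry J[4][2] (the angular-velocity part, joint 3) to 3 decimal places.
axis z_2 = (0.7071,0.7071,0.0000); lever o_n−o_2 = (2.0000,-2.0000,2.8284)
cross product → J_v[:, 2] = (2.0000,-2.0000,-2.8284)
J_ω[:, 2] = z_2
entry J[4][2] = 0.7071

0.707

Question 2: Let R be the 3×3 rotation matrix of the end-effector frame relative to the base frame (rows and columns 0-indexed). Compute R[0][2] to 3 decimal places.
-0.500

End-effector z-axis (col 2 of R) = (-0.5000,0.5000,0.7071)
R[0][2] = -0.5000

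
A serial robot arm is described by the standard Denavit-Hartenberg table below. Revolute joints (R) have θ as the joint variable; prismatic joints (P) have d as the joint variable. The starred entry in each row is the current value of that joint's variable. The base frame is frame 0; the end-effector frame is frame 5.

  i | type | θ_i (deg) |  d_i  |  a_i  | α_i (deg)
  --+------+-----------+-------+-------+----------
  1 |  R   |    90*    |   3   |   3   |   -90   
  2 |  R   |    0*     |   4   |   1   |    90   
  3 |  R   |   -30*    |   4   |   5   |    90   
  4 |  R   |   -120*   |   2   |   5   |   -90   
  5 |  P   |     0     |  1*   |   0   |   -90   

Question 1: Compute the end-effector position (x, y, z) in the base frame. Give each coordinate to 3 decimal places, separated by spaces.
after link 1: o_1 = (0.0000, 3.0000, 3.0000)
after link 2: o_2 = (-4.0000, 4.0000, 3.0000)
after link 3: o_3 = (-1.5000, 8.3301, 7.0000)
after link 4: o_4 = (-1.0179, 5.1651, 2.6699)
after link 5: o_5 = (-0.5849, 5.9151, 2.1699)

-0.585 5.915 2.170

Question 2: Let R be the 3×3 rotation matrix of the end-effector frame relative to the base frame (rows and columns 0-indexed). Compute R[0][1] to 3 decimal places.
-0.433

End-effector y-axis (col 1 of R) = (-0.4330,-0.7500,0.5000)
R[0][1] = -0.4330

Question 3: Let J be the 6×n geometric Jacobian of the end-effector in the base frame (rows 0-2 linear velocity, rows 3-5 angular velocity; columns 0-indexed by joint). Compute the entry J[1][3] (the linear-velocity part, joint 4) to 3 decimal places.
axis z_3 = (0.8660,-0.5000,0.0000); lever o_n−o_3 = (0.9151,-2.4151,-4.8301)
cross product → J_v[:, 3] = (2.4151,4.1830,-1.6340)
J_ω[:, 3] = z_3
entry J[1][3] = 4.1830

4.183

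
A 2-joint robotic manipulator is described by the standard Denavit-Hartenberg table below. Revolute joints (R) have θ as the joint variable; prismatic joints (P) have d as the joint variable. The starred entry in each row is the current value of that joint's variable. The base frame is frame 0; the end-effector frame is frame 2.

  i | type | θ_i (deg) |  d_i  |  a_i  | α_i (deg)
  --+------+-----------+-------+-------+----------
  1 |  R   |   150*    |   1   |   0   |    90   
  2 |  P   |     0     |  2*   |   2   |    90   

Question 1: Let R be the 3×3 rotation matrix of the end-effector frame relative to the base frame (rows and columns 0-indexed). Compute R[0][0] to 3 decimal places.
End-effector x-axis (col 0 of R) = (-0.8660,0.5000,0.0000)
R[0][0] = -0.8660

-0.866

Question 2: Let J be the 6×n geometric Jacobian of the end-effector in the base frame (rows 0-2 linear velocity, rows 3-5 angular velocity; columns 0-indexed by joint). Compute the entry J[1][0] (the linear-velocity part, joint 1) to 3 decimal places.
-0.732

axis z_0 = ẑ; lever o_n−o_0 = (-0.7321,2.7321,1.0000)
cross product → J_v[:, 0] = (-2.7321,-0.7321,0.0000)
J_ω[:, 0] = z_0
entry J[1][0] = -0.7321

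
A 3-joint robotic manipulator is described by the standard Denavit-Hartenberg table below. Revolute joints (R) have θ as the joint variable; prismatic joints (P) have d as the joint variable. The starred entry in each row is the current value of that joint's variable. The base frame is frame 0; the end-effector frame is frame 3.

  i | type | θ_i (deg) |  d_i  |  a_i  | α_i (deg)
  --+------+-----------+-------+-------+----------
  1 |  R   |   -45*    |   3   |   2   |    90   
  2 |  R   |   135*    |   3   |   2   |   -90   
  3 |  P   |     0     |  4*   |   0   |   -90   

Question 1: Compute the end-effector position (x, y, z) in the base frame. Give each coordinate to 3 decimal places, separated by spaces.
-3.707 -0.536 1.586

after link 1: o_1 = (1.4142, -1.4142, 3.0000)
after link 2: o_2 = (-1.7071, -2.5355, 4.4142)
after link 3: o_3 = (-3.7071, -0.5355, 1.5858)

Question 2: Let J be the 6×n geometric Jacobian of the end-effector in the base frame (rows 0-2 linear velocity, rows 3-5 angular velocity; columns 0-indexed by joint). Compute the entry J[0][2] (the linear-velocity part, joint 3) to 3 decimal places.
-0.500

prismatic axis z_2 = (-0.5000,0.5000,-0.7071)
J_v[:, 2] = z_2; J_ω[:, 2] = (0,0,0)
entry J[0][2] = -0.5000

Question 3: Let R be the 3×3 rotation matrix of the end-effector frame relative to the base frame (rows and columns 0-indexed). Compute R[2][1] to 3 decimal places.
End-effector y-axis (col 1 of R) = (0.5000,-0.5000,0.7071)
R[2][1] = 0.7071

0.707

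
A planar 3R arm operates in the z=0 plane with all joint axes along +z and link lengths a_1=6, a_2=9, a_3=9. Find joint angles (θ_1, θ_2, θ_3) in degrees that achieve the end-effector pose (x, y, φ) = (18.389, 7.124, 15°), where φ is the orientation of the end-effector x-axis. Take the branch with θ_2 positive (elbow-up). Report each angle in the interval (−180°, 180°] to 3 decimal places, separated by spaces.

wrist centre = target − a_3·(cos φ, sin φ) = (9.6957, 4.7946)
cos θ_2 = (116.9944−6²−9²)/(2·6·9) = -0.0001; θ_2 = 90.0030° (elbow-up)
β = atan2(4.7946,9.6957) = 26.3130°; ψ = atan2(9.0000,5.9995) = 56.3120°
θ_1 = β − ψ = -29.9990°
θ_3 = φ − θ_1 − θ_2 = -45.0039° (wrapped to (-180°,180°])

-29.999 90.003 -45.004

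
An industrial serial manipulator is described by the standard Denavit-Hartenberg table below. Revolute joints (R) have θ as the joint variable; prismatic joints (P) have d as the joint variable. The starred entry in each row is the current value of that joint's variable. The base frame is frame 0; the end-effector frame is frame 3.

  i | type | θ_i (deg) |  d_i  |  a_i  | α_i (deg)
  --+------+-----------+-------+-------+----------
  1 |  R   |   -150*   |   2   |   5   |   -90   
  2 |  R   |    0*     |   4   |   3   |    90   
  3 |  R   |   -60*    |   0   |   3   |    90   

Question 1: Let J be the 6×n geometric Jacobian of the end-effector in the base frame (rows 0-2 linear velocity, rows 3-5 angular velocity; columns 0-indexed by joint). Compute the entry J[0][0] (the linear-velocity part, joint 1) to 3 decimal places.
axis z_0 = ẑ; lever o_n−o_0 = (-7.5263,-5.9641,2.0000)
cross product → J_v[:, 0] = (5.9641,-7.5263,0.0000)
J_ω[:, 0] = z_0
entry J[0][0] = 5.9641

5.964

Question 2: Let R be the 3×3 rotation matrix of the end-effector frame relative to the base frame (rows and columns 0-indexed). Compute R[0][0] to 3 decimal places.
-0.866

End-effector x-axis (col 0 of R) = (-0.8660,0.5000,0.0000)
R[0][0] = -0.8660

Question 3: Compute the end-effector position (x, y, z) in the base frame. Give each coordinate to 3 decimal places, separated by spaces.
after link 1: o_1 = (-4.3301, -2.5000, 2.0000)
after link 2: o_2 = (-4.9282, -7.4641, 2.0000)
after link 3: o_3 = (-7.5263, -5.9641, 2.0000)

-7.526 -5.964 2.000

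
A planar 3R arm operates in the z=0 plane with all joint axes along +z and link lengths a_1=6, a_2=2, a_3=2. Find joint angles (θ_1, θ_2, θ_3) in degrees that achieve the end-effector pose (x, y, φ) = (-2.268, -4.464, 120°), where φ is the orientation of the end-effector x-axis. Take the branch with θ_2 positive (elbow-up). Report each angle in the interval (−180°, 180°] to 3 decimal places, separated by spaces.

-120.001 90.003 149.998

wrist centre = target − a_3·(cos φ, sin φ) = (-1.2680, -6.1961)
cos θ_2 = (39.9989−6²−2²)/(2·6·2) = -0.0000; θ_2 = 90.0027° (elbow-up)
β = atan2(-6.1961,-1.2680) = -101.5657°; ψ = atan2(2.0000,5.9999) = 18.4352°
θ_1 = β − ψ = -120.0009°
θ_3 = φ − θ_1 − θ_2 = 149.9982° (wrapped to (-180°,180°])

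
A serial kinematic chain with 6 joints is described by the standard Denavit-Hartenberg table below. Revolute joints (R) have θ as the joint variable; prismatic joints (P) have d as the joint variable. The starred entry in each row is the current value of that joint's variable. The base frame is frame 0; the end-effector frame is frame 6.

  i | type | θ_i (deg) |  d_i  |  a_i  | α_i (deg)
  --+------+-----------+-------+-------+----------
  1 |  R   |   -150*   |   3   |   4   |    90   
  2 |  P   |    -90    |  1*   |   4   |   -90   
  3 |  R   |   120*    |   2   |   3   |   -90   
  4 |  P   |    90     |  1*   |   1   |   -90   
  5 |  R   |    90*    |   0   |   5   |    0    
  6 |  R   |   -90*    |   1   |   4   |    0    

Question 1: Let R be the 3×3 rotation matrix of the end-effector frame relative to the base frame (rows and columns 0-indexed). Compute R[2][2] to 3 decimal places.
-0.500

End-effector z-axis (col 2 of R) = (-0.4330,0.7500,-0.5000)
R[2][2] = -0.5000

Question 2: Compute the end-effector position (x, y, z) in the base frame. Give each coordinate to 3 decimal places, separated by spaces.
after link 1: o_1 = (-3.4641, -2.0000, 3.0000)
after link 2: o_2 = (-3.9641, -1.1340, -1.0000)
after link 3: o_3 = (-4.3971, -4.3840, 0.5000)
after link 4: o_4 = (-3.7811, -3.4510, 1.3660)
after link 5: o_5 = (-2.5311, -5.6160, -2.9641)
after link 6: o_6 = (0.5000, -2.8660, -3.4641)

0.500 -2.866 -3.464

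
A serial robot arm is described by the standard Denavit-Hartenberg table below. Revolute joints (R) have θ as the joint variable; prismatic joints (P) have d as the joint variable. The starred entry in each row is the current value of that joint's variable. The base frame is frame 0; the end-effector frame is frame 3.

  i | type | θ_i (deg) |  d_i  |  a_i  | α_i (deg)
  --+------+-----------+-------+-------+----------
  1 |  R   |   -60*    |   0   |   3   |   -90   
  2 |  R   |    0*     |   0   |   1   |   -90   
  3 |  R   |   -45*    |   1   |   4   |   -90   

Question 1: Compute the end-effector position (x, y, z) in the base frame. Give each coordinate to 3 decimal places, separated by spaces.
after link 1: o_1 = (1.5000, -2.5981, 0.0000)
after link 2: o_2 = (2.0000, -3.4641, 0.0000)
after link 3: o_3 = (5.8637, -4.4994, -1.0000)

5.864 -4.499 -1.000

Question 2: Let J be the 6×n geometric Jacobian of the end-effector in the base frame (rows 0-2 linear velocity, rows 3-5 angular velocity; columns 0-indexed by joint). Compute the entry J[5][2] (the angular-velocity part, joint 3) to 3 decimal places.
-1.000

axis z_2 = (0.0000,0.0000,-1.0000); lever o_n−o_2 = (3.8637,-1.0353,-1.0000)
cross product → J_v[:, 2] = (-1.0353,-3.8637,-0.0000)
J_ω[:, 2] = z_2
entry J[5][2] = -1.0000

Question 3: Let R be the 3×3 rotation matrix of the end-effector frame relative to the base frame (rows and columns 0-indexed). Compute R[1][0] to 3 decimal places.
End-effector x-axis (col 0 of R) = (0.9659,-0.2588,0.0000)
R[1][0] = -0.2588

-0.259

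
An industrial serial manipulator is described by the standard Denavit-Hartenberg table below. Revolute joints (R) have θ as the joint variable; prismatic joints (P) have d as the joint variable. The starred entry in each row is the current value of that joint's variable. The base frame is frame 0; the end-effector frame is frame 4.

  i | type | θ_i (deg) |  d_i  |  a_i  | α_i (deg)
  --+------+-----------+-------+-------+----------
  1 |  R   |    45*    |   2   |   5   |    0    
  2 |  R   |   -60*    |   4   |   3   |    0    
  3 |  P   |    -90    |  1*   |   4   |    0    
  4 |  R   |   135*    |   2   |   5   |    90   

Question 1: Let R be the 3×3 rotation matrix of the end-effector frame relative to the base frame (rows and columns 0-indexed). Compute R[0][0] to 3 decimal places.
0.866

End-effector x-axis (col 0 of R) = (0.8660,0.5000,0.0000)
R[0][0] = 0.8660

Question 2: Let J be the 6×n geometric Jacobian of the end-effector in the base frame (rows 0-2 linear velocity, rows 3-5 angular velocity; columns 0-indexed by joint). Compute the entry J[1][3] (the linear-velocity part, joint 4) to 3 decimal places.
4.330

axis z_3 = (0.0000,0.0000,1.0000); lever o_n−o_3 = (4.3301,2.5000,2.0000)
cross product → J_v[:, 3] = (-2.5000,4.3301,0.0000)
J_ω[:, 3] = z_3
entry J[1][3] = 4.3301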